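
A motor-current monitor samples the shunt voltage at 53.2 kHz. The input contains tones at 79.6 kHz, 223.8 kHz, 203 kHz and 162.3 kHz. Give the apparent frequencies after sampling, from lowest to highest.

2.7 kHz, 9.8 kHz, 11 kHz, 26.4 kHz

fs/2 = 26.6 kHz.
79.6 kHz mod fs = 26.4 kHz.
26.4 kHz ≤ fs/2 = 26.6 kHz, appears at 26.4 kHz.
223.8 kHz mod fs = 11 kHz.
11 kHz ≤ fs/2 = 26.6 kHz, appears at 11 kHz.
203 kHz mod fs = 43.4 kHz.
43.4 kHz > fs/2 = 26.6 kHz, folds to fs − 43.4 kHz = 9.8 kHz.
162.3 kHz mod fs = 2.7 kHz.
2.7 kHz ≤ fs/2 = 26.6 kHz, appears at 2.7 kHz.
Distinct values: {2.7 kHz, 9.8 kHz, 11 kHz, 26.4 kHz}.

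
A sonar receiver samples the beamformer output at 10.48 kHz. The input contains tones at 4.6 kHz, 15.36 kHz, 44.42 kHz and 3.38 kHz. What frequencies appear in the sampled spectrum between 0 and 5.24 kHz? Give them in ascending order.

2.5 kHz, 3.38 kHz, 4.6 kHz, 4.88 kHz

fs/2 = 5.24 kHz.
4.6 kHz ≤ fs/2 = 5.24 kHz, passes unchanged.
15.36 kHz mod fs = 4.88 kHz.
4.88 kHz ≤ fs/2 = 5.24 kHz, appears at 4.88 kHz.
44.42 kHz mod fs = 2.5 kHz.
2.5 kHz ≤ fs/2 = 5.24 kHz, appears at 2.5 kHz.
3.38 kHz ≤ fs/2 = 5.24 kHz, passes unchanged.
Distinct values: {2.5 kHz, 3.38 kHz, 4.6 kHz, 4.88 kHz}.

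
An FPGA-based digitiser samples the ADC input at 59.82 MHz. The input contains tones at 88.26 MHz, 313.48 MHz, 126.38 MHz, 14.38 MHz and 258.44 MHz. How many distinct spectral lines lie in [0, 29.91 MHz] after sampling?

4

fs/2 = 29.91 MHz.
88.26 MHz mod fs = 28.44 MHz.
28.44 MHz ≤ fs/2 = 29.91 MHz, appears at 28.44 MHz.
313.48 MHz mod fs = 14.38 MHz.
14.38 MHz ≤ fs/2 = 29.91 MHz, appears at 14.38 MHz.
126.38 MHz mod fs = 6.74 MHz.
6.74 MHz ≤ fs/2 = 29.91 MHz, appears at 6.74 MHz.
14.38 MHz ≤ fs/2 = 29.91 MHz, passes unchanged.
258.44 MHz mod fs = 19.16 MHz.
19.16 MHz ≤ fs/2 = 29.91 MHz, appears at 19.16 MHz.
Distinct values: {6.74 MHz, 14.38 MHz, 19.16 MHz, 28.44 MHz} → 4.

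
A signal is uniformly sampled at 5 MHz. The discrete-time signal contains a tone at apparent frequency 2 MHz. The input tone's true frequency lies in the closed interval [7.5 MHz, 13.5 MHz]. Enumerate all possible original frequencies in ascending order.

Frequencies that alias to 2 MHz are k·fs ± 2 MHz for integer k ≥ 0.
k=0: 2 MHz.
k=1: 3 MHz, 7 MHz.
k=2: 8 MHz, 12 MHz.
k=3: 13 MHz, 17 MHz.
k=4: 18 MHz, 22 MHz.
Within [7.5 MHz, 13.5 MHz]: 8 MHz, 12 MHz, 13 MHz.

8 MHz, 12 MHz, 13 MHz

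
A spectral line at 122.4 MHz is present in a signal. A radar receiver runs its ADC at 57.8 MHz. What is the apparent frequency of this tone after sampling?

6.8 MHz

122.4 MHz mod fs = 6.8 MHz.
6.8 MHz ≤ fs/2 = 28.9 MHz, appears at 6.8 MHz.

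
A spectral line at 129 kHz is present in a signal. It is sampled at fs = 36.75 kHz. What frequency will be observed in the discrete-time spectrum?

129 kHz mod fs = 18.75 kHz.
18.75 kHz > fs/2 = 18.375 kHz, folds to fs − 18.75 kHz = 18 kHz.

18 kHz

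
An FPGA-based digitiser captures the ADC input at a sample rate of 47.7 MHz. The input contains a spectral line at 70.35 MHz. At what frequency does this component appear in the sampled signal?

22.65 MHz

70.35 MHz mod fs = 22.65 MHz.
22.65 MHz ≤ fs/2 = 23.85 MHz, appears at 22.65 MHz.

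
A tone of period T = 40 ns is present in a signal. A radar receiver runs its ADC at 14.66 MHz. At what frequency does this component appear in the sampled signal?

4.32 MHz

T = 40 ns → f = 1/T = 25 MHz.
25 MHz mod fs = 10.34 MHz.
10.34 MHz > fs/2 = 7.33 MHz, folds to fs − 10.34 MHz = 4.32 MHz.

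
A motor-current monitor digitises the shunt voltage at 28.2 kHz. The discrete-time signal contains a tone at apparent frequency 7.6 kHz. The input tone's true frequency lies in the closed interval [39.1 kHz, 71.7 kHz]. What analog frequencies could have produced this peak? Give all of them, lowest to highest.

Frequencies that alias to 7.6 kHz are k·fs ± 7.6 kHz for integer k ≥ 0.
k=0: 7.6 kHz.
k=1: 20.6 kHz, 35.8 kHz.
k=2: 48.8 kHz, 64 kHz.
k=3: 77 kHz, 92.2 kHz.
Within [39.1 kHz, 71.7 kHz]: 48.8 kHz, 64 kHz.

48.8 kHz, 64 kHz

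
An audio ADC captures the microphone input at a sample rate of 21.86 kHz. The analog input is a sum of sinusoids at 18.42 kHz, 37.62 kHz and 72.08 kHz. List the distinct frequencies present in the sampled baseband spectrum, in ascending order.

fs/2 = 10.93 kHz.
18.42 kHz > fs/2 = 10.93 kHz, folds to fs − 18.42 kHz = 3.44 kHz.
37.62 kHz mod fs = 15.76 kHz.
15.76 kHz > fs/2 = 10.93 kHz, folds to fs − 15.76 kHz = 6.1 kHz.
72.08 kHz mod fs = 6.5 kHz.
6.5 kHz ≤ fs/2 = 10.93 kHz, appears at 6.5 kHz.
Distinct values: {3.44 kHz, 6.1 kHz, 6.5 kHz}.

3.44 kHz, 6.1 kHz, 6.5 kHz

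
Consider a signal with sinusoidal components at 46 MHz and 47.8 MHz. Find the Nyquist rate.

Highest-frequency component: 47.8 MHz.
Nyquist rate = 2 × 47.8 MHz = 95.6 MHz.

95.6 MHz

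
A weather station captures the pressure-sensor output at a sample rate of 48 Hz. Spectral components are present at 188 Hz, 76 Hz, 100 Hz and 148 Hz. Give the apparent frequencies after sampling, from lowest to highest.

fs/2 = 24 Hz.
188 Hz mod fs = 44 Hz.
44 Hz > fs/2 = 24 Hz, folds to fs − 44 Hz = 4 Hz.
76 Hz mod fs = 28 Hz.
28 Hz > fs/2 = 24 Hz, folds to fs − 28 Hz = 20 Hz.
100 Hz mod fs = 4 Hz.
4 Hz ≤ fs/2 = 24 Hz, appears at 4 Hz.
148 Hz mod fs = 4 Hz.
4 Hz ≤ fs/2 = 24 Hz, appears at 4 Hz.
Distinct values: {4 Hz, 20 Hz}.

4 Hz, 20 Hz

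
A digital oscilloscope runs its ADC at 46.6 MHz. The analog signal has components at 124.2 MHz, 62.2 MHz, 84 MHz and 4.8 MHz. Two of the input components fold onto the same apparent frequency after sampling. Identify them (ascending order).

62.2 MHz, 124.2 MHz

fs/2 = 23.3 MHz.
124.2 MHz mod fs = 31 MHz.
31 MHz > fs/2 = 23.3 MHz, folds to fs − 31 MHz = 15.6 MHz.
62.2 MHz mod fs = 15.6 MHz.
15.6 MHz ≤ fs/2 = 23.3 MHz, appears at 15.6 MHz.
84 MHz mod fs = 37.4 MHz.
37.4 MHz > fs/2 = 23.3 MHz, folds to fs − 37.4 MHz = 9.2 MHz.
4.8 MHz ≤ fs/2 = 23.3 MHz, passes unchanged.
62.2 MHz and 124.2 MHz both map to 15.6 MHz.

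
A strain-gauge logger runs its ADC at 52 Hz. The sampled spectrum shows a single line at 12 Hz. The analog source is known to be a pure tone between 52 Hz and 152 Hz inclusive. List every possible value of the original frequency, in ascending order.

Frequencies that alias to 12 Hz are k·fs ± 12 Hz for integer k ≥ 0.
k=0: 12 Hz.
k=1: 40 Hz, 64 Hz.
k=2: 92 Hz, 116 Hz.
k=3: 144 Hz, 168 Hz.
k=4: 196 Hz, 220 Hz.
Within [52 Hz, 152 Hz]: 64 Hz, 92 Hz, 116 Hz, 144 Hz.

64 Hz, 92 Hz, 116 Hz, 144 Hz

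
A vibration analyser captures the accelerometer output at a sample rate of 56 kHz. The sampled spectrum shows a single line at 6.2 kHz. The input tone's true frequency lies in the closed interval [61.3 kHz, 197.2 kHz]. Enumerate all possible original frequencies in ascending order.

Frequencies that alias to 6.2 kHz are k·fs ± 6.2 kHz for integer k ≥ 0.
k=0: 6.2 kHz.
k=1: 49.8 kHz, 62.2 kHz.
k=2: 105.8 kHz, 118.2 kHz.
k=3: 161.8 kHz, 174.2 kHz.
k=4: 217.8 kHz, 230.2 kHz.
Within [61.3 kHz, 197.2 kHz]: 62.2 kHz, 105.8 kHz, 118.2 kHz, 161.8 kHz, 174.2 kHz.

62.2 kHz, 105.8 kHz, 118.2 kHz, 161.8 kHz, 174.2 kHz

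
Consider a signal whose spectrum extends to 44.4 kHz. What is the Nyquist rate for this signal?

Nyquist rate = 2 × 44.4 kHz = 88.8 kHz.

88.8 kHz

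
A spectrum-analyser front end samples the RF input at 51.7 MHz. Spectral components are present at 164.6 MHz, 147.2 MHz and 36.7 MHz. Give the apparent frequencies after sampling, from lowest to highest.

7.9 MHz, 9.5 MHz, 15 MHz

fs/2 = 25.85 MHz.
164.6 MHz mod fs = 9.5 MHz.
9.5 MHz ≤ fs/2 = 25.85 MHz, appears at 9.5 MHz.
147.2 MHz mod fs = 43.8 MHz.
43.8 MHz > fs/2 = 25.85 MHz, folds to fs − 43.8 MHz = 7.9 MHz.
36.7 MHz > fs/2 = 25.85 MHz, folds to fs − 36.7 MHz = 15 MHz.
Distinct values: {7.9 MHz, 9.5 MHz, 15 MHz}.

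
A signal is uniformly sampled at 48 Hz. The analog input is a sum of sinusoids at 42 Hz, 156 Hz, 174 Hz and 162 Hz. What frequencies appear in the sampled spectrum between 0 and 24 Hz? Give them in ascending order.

6 Hz, 12 Hz, 18 Hz

fs/2 = 24 Hz.
42 Hz > fs/2 = 24 Hz, folds to fs − 42 Hz = 6 Hz.
156 Hz mod fs = 12 Hz.
12 Hz ≤ fs/2 = 24 Hz, appears at 12 Hz.
174 Hz mod fs = 30 Hz.
30 Hz > fs/2 = 24 Hz, folds to fs − 30 Hz = 18 Hz.
162 Hz mod fs = 18 Hz.
18 Hz ≤ fs/2 = 24 Hz, appears at 18 Hz.
Distinct values: {6 Hz, 12 Hz, 18 Hz}.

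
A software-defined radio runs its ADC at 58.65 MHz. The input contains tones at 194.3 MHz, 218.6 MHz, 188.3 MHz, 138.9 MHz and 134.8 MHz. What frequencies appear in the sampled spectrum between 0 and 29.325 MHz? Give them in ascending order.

12.35 MHz, 16 MHz, 17.5 MHz, 18.35 MHz, 21.6 MHz

fs/2 = 29.325 MHz.
194.3 MHz mod fs = 18.35 MHz.
18.35 MHz ≤ fs/2 = 29.325 MHz, appears at 18.35 MHz.
218.6 MHz mod fs = 42.65 MHz.
42.65 MHz > fs/2 = 29.325 MHz, folds to fs − 42.65 MHz = 16 MHz.
188.3 MHz mod fs = 12.35 MHz.
12.35 MHz ≤ fs/2 = 29.325 MHz, appears at 12.35 MHz.
138.9 MHz mod fs = 21.6 MHz.
21.6 MHz ≤ fs/2 = 29.325 MHz, appears at 21.6 MHz.
134.8 MHz mod fs = 17.5 MHz.
17.5 MHz ≤ fs/2 = 29.325 MHz, appears at 17.5 MHz.
Distinct values: {12.35 MHz, 16 MHz, 17.5 MHz, 18.35 MHz, 21.6 MHz}.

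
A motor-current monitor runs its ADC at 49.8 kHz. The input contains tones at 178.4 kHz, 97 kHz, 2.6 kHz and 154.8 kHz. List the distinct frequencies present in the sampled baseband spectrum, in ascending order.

fs/2 = 24.9 kHz.
178.4 kHz mod fs = 29 kHz.
29 kHz > fs/2 = 24.9 kHz, folds to fs − 29 kHz = 20.8 kHz.
97 kHz mod fs = 47.2 kHz.
47.2 kHz > fs/2 = 24.9 kHz, folds to fs − 47.2 kHz = 2.6 kHz.
2.6 kHz ≤ fs/2 = 24.9 kHz, passes unchanged.
154.8 kHz mod fs = 5.4 kHz.
5.4 kHz ≤ fs/2 = 24.9 kHz, appears at 5.4 kHz.
Distinct values: {2.6 kHz, 5.4 kHz, 20.8 kHz}.

2.6 kHz, 5.4 kHz, 20.8 kHz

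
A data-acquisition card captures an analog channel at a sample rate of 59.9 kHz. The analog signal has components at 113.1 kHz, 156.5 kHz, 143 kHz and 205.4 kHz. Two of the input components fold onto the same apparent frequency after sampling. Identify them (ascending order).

fs/2 = 29.95 kHz.
113.1 kHz mod fs = 53.2 kHz.
53.2 kHz > fs/2 = 29.95 kHz, folds to fs − 53.2 kHz = 6.7 kHz.
156.5 kHz mod fs = 36.7 kHz.
36.7 kHz > fs/2 = 29.95 kHz, folds to fs − 36.7 kHz = 23.2 kHz.
143 kHz mod fs = 23.2 kHz.
23.2 kHz ≤ fs/2 = 29.95 kHz, appears at 23.2 kHz.
205.4 kHz mod fs = 25.7 kHz.
25.7 kHz ≤ fs/2 = 29.95 kHz, appears at 25.7 kHz.
143 kHz and 156.5 kHz both map to 23.2 kHz.

143 kHz, 156.5 kHz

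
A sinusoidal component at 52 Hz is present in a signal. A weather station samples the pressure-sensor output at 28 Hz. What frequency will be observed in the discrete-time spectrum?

4 Hz

52 Hz mod fs = 24 Hz.
24 Hz > fs/2 = 14 Hz, folds to fs − 24 Hz = 4 Hz.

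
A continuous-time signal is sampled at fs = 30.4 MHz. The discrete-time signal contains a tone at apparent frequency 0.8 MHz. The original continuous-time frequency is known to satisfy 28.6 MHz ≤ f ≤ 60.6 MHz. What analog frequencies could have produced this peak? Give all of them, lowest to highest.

Frequencies that alias to 0.8 MHz are k·fs ± 0.8 MHz for integer k ≥ 0.
k=0: 0.8 MHz.
k=1: 29.6 MHz, 31.2 MHz.
k=2: 60 MHz, 61.6 MHz.
k=3: 90.4 MHz, 92 MHz.
Within [28.6 MHz, 60.6 MHz]: 29.6 MHz, 31.2 MHz, 60 MHz.

29.6 MHz, 31.2 MHz, 60 MHz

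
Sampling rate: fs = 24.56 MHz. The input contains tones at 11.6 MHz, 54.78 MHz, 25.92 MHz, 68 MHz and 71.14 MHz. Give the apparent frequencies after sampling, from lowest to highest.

1.36 MHz, 2.54 MHz, 5.66 MHz, 5.68 MHz, 11.6 MHz

fs/2 = 12.28 MHz.
11.6 MHz ≤ fs/2 = 12.28 MHz, passes unchanged.
54.78 MHz mod fs = 5.66 MHz.
5.66 MHz ≤ fs/2 = 12.28 MHz, appears at 5.66 MHz.
25.92 MHz mod fs = 1.36 MHz.
1.36 MHz ≤ fs/2 = 12.28 MHz, appears at 1.36 MHz.
68 MHz mod fs = 18.88 MHz.
18.88 MHz > fs/2 = 12.28 MHz, folds to fs − 18.88 MHz = 5.68 MHz.
71.14 MHz mod fs = 22.02 MHz.
22.02 MHz > fs/2 = 12.28 MHz, folds to fs − 22.02 MHz = 2.54 MHz.
Distinct values: {1.36 MHz, 2.54 MHz, 5.66 MHz, 5.68 MHz, 11.6 MHz}.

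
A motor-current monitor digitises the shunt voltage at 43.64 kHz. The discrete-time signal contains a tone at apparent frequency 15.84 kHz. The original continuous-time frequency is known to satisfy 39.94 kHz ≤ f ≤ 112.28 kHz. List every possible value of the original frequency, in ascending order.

Frequencies that alias to 15.84 kHz are k·fs ± 15.84 kHz for integer k ≥ 0.
k=0: 15.84 kHz.
k=1: 27.8 kHz, 59.48 kHz.
k=2: 71.44 kHz, 103.12 kHz.
k=3: 115.08 kHz, 146.76 kHz.
Within [39.94 kHz, 112.28 kHz]: 59.48 kHz, 71.44 kHz, 103.12 kHz.

59.48 kHz, 71.44 kHz, 103.12 kHz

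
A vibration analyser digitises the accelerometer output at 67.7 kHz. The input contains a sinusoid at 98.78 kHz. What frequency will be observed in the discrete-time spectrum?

31.08 kHz

98.78 kHz mod fs = 31.08 kHz.
31.08 kHz ≤ fs/2 = 33.85 kHz, appears at 31.08 kHz.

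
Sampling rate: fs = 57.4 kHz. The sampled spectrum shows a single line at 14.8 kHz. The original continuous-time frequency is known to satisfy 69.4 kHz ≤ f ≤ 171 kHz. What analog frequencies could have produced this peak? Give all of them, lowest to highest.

72.2 kHz, 100 kHz, 129.6 kHz, 157.4 kHz

Frequencies that alias to 14.8 kHz are k·fs ± 14.8 kHz for integer k ≥ 0.
k=0: 14.8 kHz.
k=1: 42.6 kHz, 72.2 kHz.
k=2: 100 kHz, 129.6 kHz.
k=3: 157.4 kHz, 187 kHz.
k=4: 214.8 kHz, 244.4 kHz.
Within [69.4 kHz, 171 kHz]: 72.2 kHz, 100 kHz, 129.6 kHz, 157.4 kHz.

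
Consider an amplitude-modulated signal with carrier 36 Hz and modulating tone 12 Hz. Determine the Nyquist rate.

AM sidebands sit at fc ± fm = 24 Hz and 48 Hz.
Highest-frequency component: 48 Hz.
Nyquist rate = 2 × 48 Hz = 96 Hz.

96 Hz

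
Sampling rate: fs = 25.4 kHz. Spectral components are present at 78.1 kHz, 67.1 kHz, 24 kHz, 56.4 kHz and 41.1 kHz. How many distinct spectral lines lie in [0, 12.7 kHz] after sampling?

5

fs/2 = 12.7 kHz.
78.1 kHz mod fs = 1.9 kHz.
1.9 kHz ≤ fs/2 = 12.7 kHz, appears at 1.9 kHz.
67.1 kHz mod fs = 16.3 kHz.
16.3 kHz > fs/2 = 12.7 kHz, folds to fs − 16.3 kHz = 9.1 kHz.
24 kHz > fs/2 = 12.7 kHz, folds to fs − 24 kHz = 1.4 kHz.
56.4 kHz mod fs = 5.6 kHz.
5.6 kHz ≤ fs/2 = 12.7 kHz, appears at 5.6 kHz.
41.1 kHz mod fs = 15.7 kHz.
15.7 kHz > fs/2 = 12.7 kHz, folds to fs − 15.7 kHz = 9.7 kHz.
Distinct values: {1.4 kHz, 1.9 kHz, 5.6 kHz, 9.1 kHz, 9.7 kHz} → 5.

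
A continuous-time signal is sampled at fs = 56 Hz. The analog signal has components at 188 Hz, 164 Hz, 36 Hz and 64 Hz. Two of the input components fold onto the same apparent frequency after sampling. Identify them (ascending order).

fs/2 = 28 Hz.
188 Hz mod fs = 20 Hz.
20 Hz ≤ fs/2 = 28 Hz, appears at 20 Hz.
164 Hz mod fs = 52 Hz.
52 Hz > fs/2 = 28 Hz, folds to fs − 52 Hz = 4 Hz.
36 Hz > fs/2 = 28 Hz, folds to fs − 36 Hz = 20 Hz.
64 Hz mod fs = 8 Hz.
8 Hz ≤ fs/2 = 28 Hz, appears at 8 Hz.
36 Hz and 188 Hz both map to 20 Hz.

36 Hz, 188 Hz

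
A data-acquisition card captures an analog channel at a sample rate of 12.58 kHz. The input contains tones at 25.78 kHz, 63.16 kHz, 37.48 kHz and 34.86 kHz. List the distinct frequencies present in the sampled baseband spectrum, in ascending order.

0.26 kHz, 0.62 kHz, 2.88 kHz

fs/2 = 6.29 kHz.
25.78 kHz mod fs = 0.62 kHz.
0.62 kHz ≤ fs/2 = 6.29 kHz, appears at 0.62 kHz.
63.16 kHz mod fs = 0.26 kHz.
0.26 kHz ≤ fs/2 = 6.29 kHz, appears at 0.26 kHz.
37.48 kHz mod fs = 12.32 kHz.
12.32 kHz > fs/2 = 6.29 kHz, folds to fs − 12.32 kHz = 0.26 kHz.
34.86 kHz mod fs = 9.7 kHz.
9.7 kHz > fs/2 = 6.29 kHz, folds to fs − 9.7 kHz = 2.88 kHz.
Distinct values: {0.26 kHz, 0.62 kHz, 2.88 kHz}.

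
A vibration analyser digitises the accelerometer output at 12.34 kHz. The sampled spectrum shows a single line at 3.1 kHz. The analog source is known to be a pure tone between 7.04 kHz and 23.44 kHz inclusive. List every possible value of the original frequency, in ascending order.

Frequencies that alias to 3.1 kHz are k·fs ± 3.1 kHz for integer k ≥ 0.
k=0: 3.1 kHz.
k=1: 9.24 kHz, 15.44 kHz.
k=2: 21.58 kHz, 27.78 kHz.
k=3: 33.92 kHz, 40.12 kHz.
Within [7.04 kHz, 23.44 kHz]: 9.24 kHz, 15.44 kHz, 21.58 kHz.

9.24 kHz, 15.44 kHz, 21.58 kHz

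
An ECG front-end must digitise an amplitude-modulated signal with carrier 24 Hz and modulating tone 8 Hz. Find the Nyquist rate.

AM sidebands sit at fc ± fm = 16 Hz and 32 Hz.
Highest-frequency component: 32 Hz.
Nyquist rate = 2 × 32 Hz = 64 Hz.

64 Hz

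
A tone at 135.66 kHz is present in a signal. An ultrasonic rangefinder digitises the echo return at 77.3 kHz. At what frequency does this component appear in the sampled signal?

135.66 kHz mod fs = 58.36 kHz.
58.36 kHz > fs/2 = 38.65 kHz, folds to fs − 58.36 kHz = 18.94 kHz.

18.94 kHz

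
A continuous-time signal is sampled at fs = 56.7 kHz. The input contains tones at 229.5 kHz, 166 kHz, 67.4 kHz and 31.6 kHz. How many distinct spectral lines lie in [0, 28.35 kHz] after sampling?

4

fs/2 = 28.35 kHz.
229.5 kHz mod fs = 2.7 kHz.
2.7 kHz ≤ fs/2 = 28.35 kHz, appears at 2.7 kHz.
166 kHz mod fs = 52.6 kHz.
52.6 kHz > fs/2 = 28.35 kHz, folds to fs − 52.6 kHz = 4.1 kHz.
67.4 kHz mod fs = 10.7 kHz.
10.7 kHz ≤ fs/2 = 28.35 kHz, appears at 10.7 kHz.
31.6 kHz > fs/2 = 28.35 kHz, folds to fs − 31.6 kHz = 25.1 kHz.
Distinct values: {2.7 kHz, 4.1 kHz, 10.7 kHz, 25.1 kHz} → 4.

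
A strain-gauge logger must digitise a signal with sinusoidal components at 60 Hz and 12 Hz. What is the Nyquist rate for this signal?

120 Hz

Highest-frequency component: 60 Hz.
Nyquist rate = 2 × 60 Hz = 120 Hz.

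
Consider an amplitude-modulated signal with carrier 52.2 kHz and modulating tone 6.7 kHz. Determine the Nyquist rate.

117.8 kHz

AM sidebands sit at fc ± fm = 45.5 kHz and 58.9 kHz.
Highest-frequency component: 58.9 kHz.
Nyquist rate = 2 × 58.9 kHz = 117.8 kHz.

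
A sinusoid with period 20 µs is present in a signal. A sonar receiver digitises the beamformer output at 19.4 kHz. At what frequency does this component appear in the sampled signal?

8.2 kHz

T = 20 µs → f = 1/T = 50 kHz.
50 kHz mod fs = 11.2 kHz.
11.2 kHz > fs/2 = 9.7 kHz, folds to fs − 11.2 kHz = 8.2 kHz.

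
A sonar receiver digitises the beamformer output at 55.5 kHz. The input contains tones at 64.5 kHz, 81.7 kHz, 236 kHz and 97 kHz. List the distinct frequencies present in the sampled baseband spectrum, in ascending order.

fs/2 = 27.75 kHz.
64.5 kHz mod fs = 9 kHz.
9 kHz ≤ fs/2 = 27.75 kHz, appears at 9 kHz.
81.7 kHz mod fs = 26.2 kHz.
26.2 kHz ≤ fs/2 = 27.75 kHz, appears at 26.2 kHz.
236 kHz mod fs = 14 kHz.
14 kHz ≤ fs/2 = 27.75 kHz, appears at 14 kHz.
97 kHz mod fs = 41.5 kHz.
41.5 kHz > fs/2 = 27.75 kHz, folds to fs − 41.5 kHz = 14 kHz.
Distinct values: {9 kHz, 14 kHz, 26.2 kHz}.

9 kHz, 14 kHz, 26.2 kHz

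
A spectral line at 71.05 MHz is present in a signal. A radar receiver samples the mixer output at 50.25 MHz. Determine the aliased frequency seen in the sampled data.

71.05 MHz mod fs = 20.8 MHz.
20.8 MHz ≤ fs/2 = 25.125 MHz, appears at 20.8 MHz.

20.8 MHz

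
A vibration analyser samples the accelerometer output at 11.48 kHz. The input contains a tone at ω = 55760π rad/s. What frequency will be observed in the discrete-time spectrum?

ω = 55760π rad/s → f = ω/(2π) = 27880 Hz = 27.88 kHz.
27.88 kHz mod fs = 4.92 kHz.
4.92 kHz ≤ fs/2 = 5.74 kHz, appears at 4.92 kHz.

4.92 kHz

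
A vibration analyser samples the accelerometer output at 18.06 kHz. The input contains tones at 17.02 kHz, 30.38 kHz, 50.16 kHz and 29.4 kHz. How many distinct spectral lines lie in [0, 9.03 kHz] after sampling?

fs/2 = 9.03 kHz.
17.02 kHz > fs/2 = 9.03 kHz, folds to fs − 17.02 kHz = 1.04 kHz.
30.38 kHz mod fs = 12.32 kHz.
12.32 kHz > fs/2 = 9.03 kHz, folds to fs − 12.32 kHz = 5.74 kHz.
50.16 kHz mod fs = 14.04 kHz.
14.04 kHz > fs/2 = 9.03 kHz, folds to fs − 14.04 kHz = 4.02 kHz.
29.4 kHz mod fs = 11.34 kHz.
11.34 kHz > fs/2 = 9.03 kHz, folds to fs − 11.34 kHz = 6.72 kHz.
Distinct values: {1.04 kHz, 4.02 kHz, 5.74 kHz, 6.72 kHz} → 4.

4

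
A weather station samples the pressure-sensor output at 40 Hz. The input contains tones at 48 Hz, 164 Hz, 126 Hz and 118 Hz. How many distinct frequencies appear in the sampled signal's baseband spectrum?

fs/2 = 20 Hz.
48 Hz mod fs = 8 Hz.
8 Hz ≤ fs/2 = 20 Hz, appears at 8 Hz.
164 Hz mod fs = 4 Hz.
4 Hz ≤ fs/2 = 20 Hz, appears at 4 Hz.
126 Hz mod fs = 6 Hz.
6 Hz ≤ fs/2 = 20 Hz, appears at 6 Hz.
118 Hz mod fs = 38 Hz.
38 Hz > fs/2 = 20 Hz, folds to fs − 38 Hz = 2 Hz.
Distinct values: {2 Hz, 4 Hz, 6 Hz, 8 Hz} → 4.

4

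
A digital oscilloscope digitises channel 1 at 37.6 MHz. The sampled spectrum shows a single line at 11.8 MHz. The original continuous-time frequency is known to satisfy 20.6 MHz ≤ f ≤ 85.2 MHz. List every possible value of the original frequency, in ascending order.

Frequencies that alias to 11.8 MHz are k·fs ± 11.8 MHz for integer k ≥ 0.
k=0: 11.8 MHz.
k=1: 25.8 MHz, 49.4 MHz.
k=2: 63.4 MHz, 87 MHz.
k=3: 101 MHz, 124.6 MHz.
Within [20.6 MHz, 85.2 MHz]: 25.8 MHz, 49.4 MHz, 63.4 MHz.

25.8 MHz, 49.4 MHz, 63.4 MHz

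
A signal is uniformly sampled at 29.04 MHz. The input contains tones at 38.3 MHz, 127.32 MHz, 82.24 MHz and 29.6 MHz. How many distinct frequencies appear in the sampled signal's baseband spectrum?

4

fs/2 = 14.52 MHz.
38.3 MHz mod fs = 9.26 MHz.
9.26 MHz ≤ fs/2 = 14.52 MHz, appears at 9.26 MHz.
127.32 MHz mod fs = 11.16 MHz.
11.16 MHz ≤ fs/2 = 14.52 MHz, appears at 11.16 MHz.
82.24 MHz mod fs = 24.16 MHz.
24.16 MHz > fs/2 = 14.52 MHz, folds to fs − 24.16 MHz = 4.88 MHz.
29.6 MHz mod fs = 0.56 MHz.
0.56 MHz ≤ fs/2 = 14.52 MHz, appears at 0.56 MHz.
Distinct values: {0.56 MHz, 4.88 MHz, 9.26 MHz, 11.16 MHz} → 4.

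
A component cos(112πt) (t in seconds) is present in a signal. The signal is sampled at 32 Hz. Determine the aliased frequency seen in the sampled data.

ω = 112π rad/s → f = ω/(2π) = 56 Hz.
56 Hz mod fs = 24 Hz.
24 Hz > fs/2 = 16 Hz, folds to fs − 24 Hz = 8 Hz.

8 Hz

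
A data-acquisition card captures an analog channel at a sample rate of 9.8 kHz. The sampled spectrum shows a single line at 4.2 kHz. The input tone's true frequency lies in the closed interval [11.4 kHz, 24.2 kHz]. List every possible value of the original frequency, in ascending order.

14 kHz, 15.4 kHz, 23.8 kHz

Frequencies that alias to 4.2 kHz are k·fs ± 4.2 kHz for integer k ≥ 0.
k=0: 4.2 kHz.
k=1: 5.6 kHz, 14 kHz.
k=2: 15.4 kHz, 23.8 kHz.
k=3: 25.2 kHz, 33.6 kHz.
Within [11.4 kHz, 24.2 kHz]: 14 kHz, 15.4 kHz, 23.8 kHz.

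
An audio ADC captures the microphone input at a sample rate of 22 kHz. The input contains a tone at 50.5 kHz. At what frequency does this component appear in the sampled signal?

6.5 kHz

50.5 kHz mod fs = 6.5 kHz.
6.5 kHz ≤ fs/2 = 11 kHz, appears at 6.5 kHz.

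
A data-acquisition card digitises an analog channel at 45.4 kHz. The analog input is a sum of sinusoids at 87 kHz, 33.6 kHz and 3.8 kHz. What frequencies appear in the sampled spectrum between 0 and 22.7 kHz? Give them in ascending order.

3.8 kHz, 11.8 kHz

fs/2 = 22.7 kHz.
87 kHz mod fs = 41.6 kHz.
41.6 kHz > fs/2 = 22.7 kHz, folds to fs − 41.6 kHz = 3.8 kHz.
33.6 kHz > fs/2 = 22.7 kHz, folds to fs − 33.6 kHz = 11.8 kHz.
3.8 kHz ≤ fs/2 = 22.7 kHz, passes unchanged.
Distinct values: {3.8 kHz, 11.8 kHz}.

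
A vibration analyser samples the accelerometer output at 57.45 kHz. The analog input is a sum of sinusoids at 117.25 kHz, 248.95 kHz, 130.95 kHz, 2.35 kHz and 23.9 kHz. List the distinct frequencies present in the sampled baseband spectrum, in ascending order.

fs/2 = 28.725 kHz.
117.25 kHz mod fs = 2.35 kHz.
2.35 kHz ≤ fs/2 = 28.725 kHz, appears at 2.35 kHz.
248.95 kHz mod fs = 19.15 kHz.
19.15 kHz ≤ fs/2 = 28.725 kHz, appears at 19.15 kHz.
130.95 kHz mod fs = 16.05 kHz.
16.05 kHz ≤ fs/2 = 28.725 kHz, appears at 16.05 kHz.
2.35 kHz ≤ fs/2 = 28.725 kHz, passes unchanged.
23.9 kHz ≤ fs/2 = 28.725 kHz, passes unchanged.
Distinct values: {2.35 kHz, 16.05 kHz, 19.15 kHz, 23.9 kHz}.

2.35 kHz, 16.05 kHz, 19.15 kHz, 23.9 kHz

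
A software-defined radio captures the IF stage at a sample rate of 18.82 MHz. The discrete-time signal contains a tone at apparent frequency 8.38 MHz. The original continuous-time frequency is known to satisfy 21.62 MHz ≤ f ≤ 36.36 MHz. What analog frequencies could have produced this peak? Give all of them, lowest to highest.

Frequencies that alias to 8.38 MHz are k·fs ± 8.38 MHz for integer k ≥ 0.
k=0: 8.38 MHz.
k=1: 10.44 MHz, 27.2 MHz.
k=2: 29.26 MHz, 46.02 MHz.
k=3: 48.08 MHz, 64.84 MHz.
Within [21.62 MHz, 36.36 MHz]: 27.2 MHz, 29.26 MHz.

27.2 MHz, 29.26 MHz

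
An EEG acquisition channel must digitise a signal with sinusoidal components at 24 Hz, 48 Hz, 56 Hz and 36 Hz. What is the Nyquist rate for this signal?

Highest-frequency component: 56 Hz.
Nyquist rate = 2 × 56 Hz = 112 Hz.

112 Hz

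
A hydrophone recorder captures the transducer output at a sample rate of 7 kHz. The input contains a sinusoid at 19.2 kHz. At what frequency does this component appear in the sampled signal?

1.8 kHz

19.2 kHz mod fs = 5.2 kHz.
5.2 kHz > fs/2 = 3.5 kHz, folds to fs − 5.2 kHz = 1.8 kHz.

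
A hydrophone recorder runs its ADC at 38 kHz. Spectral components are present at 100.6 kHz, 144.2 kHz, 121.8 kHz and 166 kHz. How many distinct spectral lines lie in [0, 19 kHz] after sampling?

fs/2 = 19 kHz.
100.6 kHz mod fs = 24.6 kHz.
24.6 kHz > fs/2 = 19 kHz, folds to fs − 24.6 kHz = 13.4 kHz.
144.2 kHz mod fs = 30.2 kHz.
30.2 kHz > fs/2 = 19 kHz, folds to fs − 30.2 kHz = 7.8 kHz.
121.8 kHz mod fs = 7.8 kHz.
7.8 kHz ≤ fs/2 = 19 kHz, appears at 7.8 kHz.
166 kHz mod fs = 14 kHz.
14 kHz ≤ fs/2 = 19 kHz, appears at 14 kHz.
Distinct values: {7.8 kHz, 13.4 kHz, 14 kHz} → 3.

3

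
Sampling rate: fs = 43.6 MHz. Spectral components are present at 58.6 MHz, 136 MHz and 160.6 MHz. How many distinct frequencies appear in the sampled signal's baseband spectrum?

3

fs/2 = 21.8 MHz.
58.6 MHz mod fs = 15 MHz.
15 MHz ≤ fs/2 = 21.8 MHz, appears at 15 MHz.
136 MHz mod fs = 5.2 MHz.
5.2 MHz ≤ fs/2 = 21.8 MHz, appears at 5.2 MHz.
160.6 MHz mod fs = 29.8 MHz.
29.8 MHz > fs/2 = 21.8 MHz, folds to fs − 29.8 MHz = 13.8 MHz.
Distinct values: {5.2 MHz, 13.8 MHz, 15 MHz} → 3.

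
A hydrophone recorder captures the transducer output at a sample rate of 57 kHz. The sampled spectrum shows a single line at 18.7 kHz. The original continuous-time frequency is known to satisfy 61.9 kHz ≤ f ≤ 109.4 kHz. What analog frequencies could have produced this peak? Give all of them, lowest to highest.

75.7 kHz, 95.3 kHz

Frequencies that alias to 18.7 kHz are k·fs ± 18.7 kHz for integer k ≥ 0.
k=0: 18.7 kHz.
k=1: 38.3 kHz, 75.7 kHz.
k=2: 95.3 kHz, 132.7 kHz.
k=3: 152.3 kHz, 189.7 kHz.
Within [61.9 kHz, 109.4 kHz]: 75.7 kHz, 95.3 kHz.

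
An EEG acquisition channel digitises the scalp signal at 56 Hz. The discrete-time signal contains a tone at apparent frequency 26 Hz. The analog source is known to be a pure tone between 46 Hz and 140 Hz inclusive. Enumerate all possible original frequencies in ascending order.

Frequencies that alias to 26 Hz are k·fs ± 26 Hz for integer k ≥ 0.
k=0: 26 Hz.
k=1: 30 Hz, 82 Hz.
k=2: 86 Hz, 138 Hz.
k=3: 142 Hz, 194 Hz.
Within [46 Hz, 140 Hz]: 82 Hz, 86 Hz, 138 Hz.

82 Hz, 86 Hz, 138 Hz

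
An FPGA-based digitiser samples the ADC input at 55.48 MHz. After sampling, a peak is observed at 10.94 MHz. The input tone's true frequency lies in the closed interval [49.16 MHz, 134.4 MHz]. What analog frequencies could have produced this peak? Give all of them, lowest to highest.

66.42 MHz, 100.02 MHz, 121.9 MHz

Frequencies that alias to 10.94 MHz are k·fs ± 10.94 MHz for integer k ≥ 0.
k=0: 10.94 MHz.
k=1: 44.54 MHz, 66.42 MHz.
k=2: 100.02 MHz, 121.9 MHz.
k=3: 155.5 MHz, 177.38 MHz.
Within [49.16 MHz, 134.4 MHz]: 66.42 MHz, 100.02 MHz, 121.9 MHz.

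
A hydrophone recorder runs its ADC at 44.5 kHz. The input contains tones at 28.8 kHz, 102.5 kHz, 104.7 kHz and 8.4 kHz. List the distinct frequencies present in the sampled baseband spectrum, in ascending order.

fs/2 = 22.25 kHz.
28.8 kHz > fs/2 = 22.25 kHz, folds to fs − 28.8 kHz = 15.7 kHz.
102.5 kHz mod fs = 13.5 kHz.
13.5 kHz ≤ fs/2 = 22.25 kHz, appears at 13.5 kHz.
104.7 kHz mod fs = 15.7 kHz.
15.7 kHz ≤ fs/2 = 22.25 kHz, appears at 15.7 kHz.
8.4 kHz ≤ fs/2 = 22.25 kHz, passes unchanged.
Distinct values: {8.4 kHz, 13.5 kHz, 15.7 kHz}.

8.4 kHz, 13.5 kHz, 15.7 kHz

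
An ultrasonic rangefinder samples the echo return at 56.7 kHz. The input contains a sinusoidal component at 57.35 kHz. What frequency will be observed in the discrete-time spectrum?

0.65 kHz

57.35 kHz mod fs = 0.65 kHz.
0.65 kHz ≤ fs/2 = 28.35 kHz, appears at 0.65 kHz.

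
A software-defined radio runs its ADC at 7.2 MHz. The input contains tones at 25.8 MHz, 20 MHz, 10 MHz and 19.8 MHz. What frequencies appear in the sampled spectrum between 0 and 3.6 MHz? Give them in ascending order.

fs/2 = 3.6 MHz.
25.8 MHz mod fs = 4.2 MHz.
4.2 MHz > fs/2 = 3.6 MHz, folds to fs − 4.2 MHz = 3 MHz.
20 MHz mod fs = 5.6 MHz.
5.6 MHz > fs/2 = 3.6 MHz, folds to fs − 5.6 MHz = 1.6 MHz.
10 MHz mod fs = 2.8 MHz.
2.8 MHz ≤ fs/2 = 3.6 MHz, appears at 2.8 MHz.
19.8 MHz mod fs = 5.4 MHz.
5.4 MHz > fs/2 = 3.6 MHz, folds to fs − 5.4 MHz = 1.8 MHz.
Distinct values: {1.6 MHz, 1.8 MHz, 2.8 MHz, 3 MHz}.

1.6 MHz, 1.8 MHz, 2.8 MHz, 3 MHz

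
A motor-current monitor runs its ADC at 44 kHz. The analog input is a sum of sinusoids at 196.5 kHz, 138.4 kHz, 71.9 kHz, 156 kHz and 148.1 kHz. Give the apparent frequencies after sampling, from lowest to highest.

6.4 kHz, 16.1 kHz, 20 kHz, 20.5 kHz

fs/2 = 22 kHz.
196.5 kHz mod fs = 20.5 kHz.
20.5 kHz ≤ fs/2 = 22 kHz, appears at 20.5 kHz.
138.4 kHz mod fs = 6.4 kHz.
6.4 kHz ≤ fs/2 = 22 kHz, appears at 6.4 kHz.
71.9 kHz mod fs = 27.9 kHz.
27.9 kHz > fs/2 = 22 kHz, folds to fs − 27.9 kHz = 16.1 kHz.
156 kHz mod fs = 24 kHz.
24 kHz > fs/2 = 22 kHz, folds to fs − 24 kHz = 20 kHz.
148.1 kHz mod fs = 16.1 kHz.
16.1 kHz ≤ fs/2 = 22 kHz, appears at 16.1 kHz.
Distinct values: {6.4 kHz, 16.1 kHz, 20 kHz, 20.5 kHz}.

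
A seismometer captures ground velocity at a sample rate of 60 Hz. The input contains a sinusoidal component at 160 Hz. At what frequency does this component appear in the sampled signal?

160 Hz mod fs = 40 Hz.
40 Hz > fs/2 = 30 Hz, folds to fs − 40 Hz = 20 Hz.

20 Hz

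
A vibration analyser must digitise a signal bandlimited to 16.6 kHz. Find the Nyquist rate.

Nyquist rate = 2 × 16.6 kHz = 33.2 kHz.

33.2 kHz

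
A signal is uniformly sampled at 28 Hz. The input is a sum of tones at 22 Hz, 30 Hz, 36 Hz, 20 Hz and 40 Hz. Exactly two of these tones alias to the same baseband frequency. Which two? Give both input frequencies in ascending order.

fs/2 = 14 Hz.
22 Hz > fs/2 = 14 Hz, folds to fs − 22 Hz = 6 Hz.
30 Hz mod fs = 2 Hz.
2 Hz ≤ fs/2 = 14 Hz, appears at 2 Hz.
36 Hz mod fs = 8 Hz.
8 Hz ≤ fs/2 = 14 Hz, appears at 8 Hz.
20 Hz > fs/2 = 14 Hz, folds to fs − 20 Hz = 8 Hz.
40 Hz mod fs = 12 Hz.
12 Hz ≤ fs/2 = 14 Hz, appears at 12 Hz.
20 Hz and 36 Hz both map to 8 Hz.

20 Hz, 36 Hz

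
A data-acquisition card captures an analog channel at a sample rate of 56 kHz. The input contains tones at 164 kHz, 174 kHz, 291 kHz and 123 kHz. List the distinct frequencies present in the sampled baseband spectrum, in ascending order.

4 kHz, 6 kHz, 11 kHz

fs/2 = 28 kHz.
164 kHz mod fs = 52 kHz.
52 kHz > fs/2 = 28 kHz, folds to fs − 52 kHz = 4 kHz.
174 kHz mod fs = 6 kHz.
6 kHz ≤ fs/2 = 28 kHz, appears at 6 kHz.
291 kHz mod fs = 11 kHz.
11 kHz ≤ fs/2 = 28 kHz, appears at 11 kHz.
123 kHz mod fs = 11 kHz.
11 kHz ≤ fs/2 = 28 kHz, appears at 11 kHz.
Distinct values: {4 kHz, 6 kHz, 11 kHz}.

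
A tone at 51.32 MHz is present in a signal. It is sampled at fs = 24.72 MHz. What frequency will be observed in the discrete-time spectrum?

1.88 MHz

51.32 MHz mod fs = 1.88 MHz.
1.88 MHz ≤ fs/2 = 12.36 MHz, appears at 1.88 MHz.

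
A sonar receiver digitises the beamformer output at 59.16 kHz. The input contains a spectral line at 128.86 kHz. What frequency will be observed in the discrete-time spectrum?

128.86 kHz mod fs = 10.54 kHz.
10.54 kHz ≤ fs/2 = 29.58 kHz, appears at 10.54 kHz.

10.54 kHz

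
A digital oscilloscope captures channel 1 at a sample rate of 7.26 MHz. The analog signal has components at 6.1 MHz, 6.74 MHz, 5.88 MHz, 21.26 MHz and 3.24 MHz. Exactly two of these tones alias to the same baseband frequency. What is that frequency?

fs/2 = 3.63 MHz.
6.1 MHz > fs/2 = 3.63 MHz, folds to fs − 6.1 MHz = 1.16 MHz.
6.74 MHz > fs/2 = 3.63 MHz, folds to fs − 6.74 MHz = 0.52 MHz.
5.88 MHz > fs/2 = 3.63 MHz, folds to fs − 5.88 MHz = 1.38 MHz.
21.26 MHz mod fs = 6.74 MHz.
6.74 MHz > fs/2 = 3.63 MHz, folds to fs − 6.74 MHz = 0.52 MHz.
3.24 MHz ≤ fs/2 = 3.63 MHz, passes unchanged.
6.74 MHz and 21.26 MHz both map to 0.52 MHz.

0.52 MHz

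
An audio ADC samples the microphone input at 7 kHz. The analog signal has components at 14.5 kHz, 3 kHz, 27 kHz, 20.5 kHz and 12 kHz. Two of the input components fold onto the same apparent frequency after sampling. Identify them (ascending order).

14.5 kHz, 20.5 kHz

fs/2 = 3.5 kHz.
14.5 kHz mod fs = 0.5 kHz.
0.5 kHz ≤ fs/2 = 3.5 kHz, appears at 0.5 kHz.
3 kHz ≤ fs/2 = 3.5 kHz, passes unchanged.
27 kHz mod fs = 6 kHz.
6 kHz > fs/2 = 3.5 kHz, folds to fs − 6 kHz = 1 kHz.
20.5 kHz mod fs = 6.5 kHz.
6.5 kHz > fs/2 = 3.5 kHz, folds to fs − 6.5 kHz = 0.5 kHz.
12 kHz mod fs = 5 kHz.
5 kHz > fs/2 = 3.5 kHz, folds to fs − 5 kHz = 2 kHz.
14.5 kHz and 20.5 kHz both map to 0.5 kHz.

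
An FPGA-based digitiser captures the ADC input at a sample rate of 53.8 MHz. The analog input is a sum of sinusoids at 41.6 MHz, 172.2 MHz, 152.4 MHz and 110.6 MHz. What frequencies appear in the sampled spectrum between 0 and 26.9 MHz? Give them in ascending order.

3 MHz, 9 MHz, 10.8 MHz, 12.2 MHz

fs/2 = 26.9 MHz.
41.6 MHz > fs/2 = 26.9 MHz, folds to fs − 41.6 MHz = 12.2 MHz.
172.2 MHz mod fs = 10.8 MHz.
10.8 MHz ≤ fs/2 = 26.9 MHz, appears at 10.8 MHz.
152.4 MHz mod fs = 44.8 MHz.
44.8 MHz > fs/2 = 26.9 MHz, folds to fs − 44.8 MHz = 9 MHz.
110.6 MHz mod fs = 3 MHz.
3 MHz ≤ fs/2 = 26.9 MHz, appears at 3 MHz.
Distinct values: {3 MHz, 9 MHz, 10.8 MHz, 12.2 MHz}.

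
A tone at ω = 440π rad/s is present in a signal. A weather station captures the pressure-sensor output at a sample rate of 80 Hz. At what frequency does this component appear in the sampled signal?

20 Hz

ω = 440π rad/s → f = ω/(2π) = 220 Hz.
220 Hz mod fs = 60 Hz.
60 Hz > fs/2 = 40 Hz, folds to fs − 60 Hz = 20 Hz.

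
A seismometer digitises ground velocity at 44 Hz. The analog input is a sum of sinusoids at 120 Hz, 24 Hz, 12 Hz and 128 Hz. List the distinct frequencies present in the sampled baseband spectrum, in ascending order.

4 Hz, 12 Hz, 20 Hz

fs/2 = 22 Hz.
120 Hz mod fs = 32 Hz.
32 Hz > fs/2 = 22 Hz, folds to fs − 32 Hz = 12 Hz.
24 Hz > fs/2 = 22 Hz, folds to fs − 24 Hz = 20 Hz.
12 Hz ≤ fs/2 = 22 Hz, passes unchanged.
128 Hz mod fs = 40 Hz.
40 Hz > fs/2 = 22 Hz, folds to fs − 40 Hz = 4 Hz.
Distinct values: {4 Hz, 12 Hz, 20 Hz}.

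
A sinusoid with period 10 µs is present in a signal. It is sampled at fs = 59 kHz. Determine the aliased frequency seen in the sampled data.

T = 10 µs → f = 1/T = 100 kHz.
100 kHz mod fs = 41 kHz.
41 kHz > fs/2 = 29.5 kHz, folds to fs − 41 kHz = 18 kHz.

18 kHz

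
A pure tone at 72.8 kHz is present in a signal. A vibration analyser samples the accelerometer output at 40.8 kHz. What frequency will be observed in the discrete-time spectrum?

8.8 kHz

72.8 kHz mod fs = 32 kHz.
32 kHz > fs/2 = 20.4 kHz, folds to fs − 32 kHz = 8.8 kHz.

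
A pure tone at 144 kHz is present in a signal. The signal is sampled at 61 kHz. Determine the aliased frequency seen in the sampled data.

22 kHz

144 kHz mod fs = 22 kHz.
22 kHz ≤ fs/2 = 30.5 kHz, appears at 22 kHz.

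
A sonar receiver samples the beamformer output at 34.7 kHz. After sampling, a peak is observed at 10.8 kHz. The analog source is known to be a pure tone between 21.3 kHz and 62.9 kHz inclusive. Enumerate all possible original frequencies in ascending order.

23.9 kHz, 45.5 kHz, 58.6 kHz

Frequencies that alias to 10.8 kHz are k·fs ± 10.8 kHz for integer k ≥ 0.
k=0: 10.8 kHz.
k=1: 23.9 kHz, 45.5 kHz.
k=2: 58.6 kHz, 80.2 kHz.
k=3: 93.3 kHz, 114.9 kHz.
Within [21.3 kHz, 62.9 kHz]: 23.9 kHz, 45.5 kHz, 58.6 kHz.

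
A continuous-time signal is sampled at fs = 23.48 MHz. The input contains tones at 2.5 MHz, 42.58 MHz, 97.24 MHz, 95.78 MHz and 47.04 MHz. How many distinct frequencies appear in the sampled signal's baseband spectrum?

5

fs/2 = 11.74 MHz.
2.5 MHz ≤ fs/2 = 11.74 MHz, passes unchanged.
42.58 MHz mod fs = 19.1 MHz.
19.1 MHz > fs/2 = 11.74 MHz, folds to fs − 19.1 MHz = 4.38 MHz.
97.24 MHz mod fs = 3.32 MHz.
3.32 MHz ≤ fs/2 = 11.74 MHz, appears at 3.32 MHz.
95.78 MHz mod fs = 1.86 MHz.
1.86 MHz ≤ fs/2 = 11.74 MHz, appears at 1.86 MHz.
47.04 MHz mod fs = 0.08 MHz.
0.08 MHz ≤ fs/2 = 11.74 MHz, appears at 0.08 MHz.
Distinct values: {0.08 MHz, 1.86 MHz, 2.5 MHz, 3.32 MHz, 4.38 MHz} → 5.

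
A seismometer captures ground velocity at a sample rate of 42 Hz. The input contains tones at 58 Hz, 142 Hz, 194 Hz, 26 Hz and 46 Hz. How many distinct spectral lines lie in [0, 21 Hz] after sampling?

2

fs/2 = 21 Hz.
58 Hz mod fs = 16 Hz.
16 Hz ≤ fs/2 = 21 Hz, appears at 16 Hz.
142 Hz mod fs = 16 Hz.
16 Hz ≤ fs/2 = 21 Hz, appears at 16 Hz.
194 Hz mod fs = 26 Hz.
26 Hz > fs/2 = 21 Hz, folds to fs − 26 Hz = 16 Hz.
26 Hz > fs/2 = 21 Hz, folds to fs − 26 Hz = 16 Hz.
46 Hz mod fs = 4 Hz.
4 Hz ≤ fs/2 = 21 Hz, appears at 4 Hz.
Distinct values: {4 Hz, 16 Hz} → 2.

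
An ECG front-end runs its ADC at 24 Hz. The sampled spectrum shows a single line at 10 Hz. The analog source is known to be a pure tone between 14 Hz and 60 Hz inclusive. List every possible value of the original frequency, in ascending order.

14 Hz, 34 Hz, 38 Hz, 58 Hz

Frequencies that alias to 10 Hz are k·fs ± 10 Hz for integer k ≥ 0.
k=0: 10 Hz.
k=1: 14 Hz, 34 Hz.
k=2: 38 Hz, 58 Hz.
k=3: 62 Hz, 82 Hz.
Within [14 Hz, 60 Hz]: 14 Hz, 34 Hz, 38 Hz, 58 Hz.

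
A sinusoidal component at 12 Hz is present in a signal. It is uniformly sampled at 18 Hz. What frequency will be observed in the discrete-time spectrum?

6 Hz

12 Hz > fs/2 = 9 Hz, folds to fs − 12 Hz = 6 Hz.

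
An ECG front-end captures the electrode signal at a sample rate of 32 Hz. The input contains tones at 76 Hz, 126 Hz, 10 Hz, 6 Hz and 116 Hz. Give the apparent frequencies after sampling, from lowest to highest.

2 Hz, 6 Hz, 10 Hz, 12 Hz

fs/2 = 16 Hz.
76 Hz mod fs = 12 Hz.
12 Hz ≤ fs/2 = 16 Hz, appears at 12 Hz.
126 Hz mod fs = 30 Hz.
30 Hz > fs/2 = 16 Hz, folds to fs − 30 Hz = 2 Hz.
10 Hz ≤ fs/2 = 16 Hz, passes unchanged.
6 Hz ≤ fs/2 = 16 Hz, passes unchanged.
116 Hz mod fs = 20 Hz.
20 Hz > fs/2 = 16 Hz, folds to fs − 20 Hz = 12 Hz.
Distinct values: {2 Hz, 6 Hz, 10 Hz, 12 Hz}.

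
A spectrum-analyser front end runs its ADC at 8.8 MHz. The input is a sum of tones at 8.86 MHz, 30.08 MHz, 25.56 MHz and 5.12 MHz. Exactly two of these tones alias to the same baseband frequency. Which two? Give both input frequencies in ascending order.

fs/2 = 4.4 MHz.
8.86 MHz mod fs = 0.06 MHz.
0.06 MHz ≤ fs/2 = 4.4 MHz, appears at 0.06 MHz.
30.08 MHz mod fs = 3.68 MHz.
3.68 MHz ≤ fs/2 = 4.4 MHz, appears at 3.68 MHz.
25.56 MHz mod fs = 7.96 MHz.
7.96 MHz > fs/2 = 4.4 MHz, folds to fs − 7.96 MHz = 0.84 MHz.
5.12 MHz > fs/2 = 4.4 MHz, folds to fs − 5.12 MHz = 3.68 MHz.
5.12 MHz and 30.08 MHz both map to 3.68 MHz.

5.12 MHz, 30.08 MHz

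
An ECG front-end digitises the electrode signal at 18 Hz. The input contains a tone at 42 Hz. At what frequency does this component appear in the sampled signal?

42 Hz mod fs = 6 Hz.
6 Hz ≤ fs/2 = 9 Hz, appears at 6 Hz.

6 Hz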